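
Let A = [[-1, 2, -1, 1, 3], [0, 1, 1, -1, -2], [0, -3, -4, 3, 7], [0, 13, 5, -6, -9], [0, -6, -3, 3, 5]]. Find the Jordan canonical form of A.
The characteristic polynomial is det(xI - A) = (x + 1)^5, so the eigenvalues are -1 (algebraic multiplicity 5).

For λ = -1: rank(A + I) = 3, rank((A + I)^2) = 1, rank((A + I)^3) = 0. The eigenspace has dimension 5 - 3 = 2, so there are 2 Jordan blocks; the rank sequence gives block sizes [3, 2].

Assembling the blocks gives the Jordan form J above.

J = [[-1, 1, 0, 0, 0], [0, -1, 1, 0, 0], [0, 0, -1, 0, 0], [0, 0, 0, -1, 1], [0, 0, 0, 0, -1]]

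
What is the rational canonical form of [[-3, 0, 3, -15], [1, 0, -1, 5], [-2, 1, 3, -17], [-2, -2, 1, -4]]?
R = [[0, 0, 0, 0], [1, 0, 0, 0], [0, 1, 0, 5], [0, 0, 1, -4]]

The invariant factors of A (the non-unit diagonal entries of the Smith normal form of xI - A over ℚ[x]) are x^2(x - 1)(x + 5), each dividing the next. The characteristic polynomial is their product, x^2(x - 1)(x + 5).

The rational canonical form is the block-diagonal matrix of companion matrices C(f_i):
R = [[0, 0, 0, 0], [1, 0, 0, 0], [0, 1, 0, 5], [0, 0, 1, -4]].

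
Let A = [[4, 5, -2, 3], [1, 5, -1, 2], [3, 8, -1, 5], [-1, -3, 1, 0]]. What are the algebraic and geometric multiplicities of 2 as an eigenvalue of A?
The characteristic polynomial is (x - 2)^4, so the factor x - 2 appears with exponent 4: the algebraic multiplicity is 4.

rank(A - 2I) = 2, so the eigenspace has dimension 4 - 2 = 2: the geometric multiplicity is 2.

Since 2 < 4, A is not diagonalizable.

algebraic multiplicity 4, geometric multiplicity 2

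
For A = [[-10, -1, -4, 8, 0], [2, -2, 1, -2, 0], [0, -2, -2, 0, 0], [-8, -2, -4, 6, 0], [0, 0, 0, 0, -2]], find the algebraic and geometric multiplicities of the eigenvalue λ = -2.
algebraic multiplicity 5, geometric multiplicity 3

The characteristic polynomial is (x + 2)^5, so the factor x + 2 appears with exponent 5: the algebraic multiplicity is 5.

rank(A + 2I) = 2, so the eigenspace has dimension 5 - 2 = 3: the geometric multiplicity is 3.

Since 3 < 5, A is not diagonalizable.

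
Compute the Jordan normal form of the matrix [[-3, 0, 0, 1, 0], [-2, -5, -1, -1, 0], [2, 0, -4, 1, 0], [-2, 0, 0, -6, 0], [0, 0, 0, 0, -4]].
J = [[-5, 0, 0, 0, 0], [0, -5, 0, 0, 0], [0, 0, -4, 1, 0], [0, 0, 0, -4, 0], [0, 0, 0, 0, -4]]

The characteristic polynomial is det(xI - A) = (x + 4)^3(x + 5)^2, so the eigenvalues are -5 (algebraic multiplicity 2), -4 (algebraic multiplicity 3).

For λ = -5: rank(A + 5I) = 3. The eigenspace has dimension 5 - 3 = 2, so there are 2 Jordan blocks; the rank sequence gives block sizes [1, 1].

For λ = -4: rank(A + 4I) = 3, rank((A + 4I)^2) = 2. The eigenspace has dimension 5 - 3 = 2, so there are 2 Jordan blocks; the rank sequence gives block sizes [2, 1].

Assembling the blocks gives the Jordan form J above.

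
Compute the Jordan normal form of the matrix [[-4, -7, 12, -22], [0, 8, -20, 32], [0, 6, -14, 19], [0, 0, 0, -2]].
J = [[-4, 1, 0, 0], [0, -4, 0, 0], [0, 0, -2, 1], [0, 0, 0, -2]]

The characteristic polynomial is det(xI - A) = (x + 2)^2(x + 4)^2, so the eigenvalues are -4 (algebraic multiplicity 2), -2 (algebraic multiplicity 2).

For λ = -4: rank(A + 4I) = 3, rank((A + 4I)^2) = 2. The eigenspace has dimension 4 - 3 = 1, so there is 1 Jordan block; the rank sequence gives block sizes [2].

For λ = -2: rank(A + 2I) = 3, rank((A + 2I)^2) = 2. The eigenspace has dimension 4 - 3 = 1, so there is 1 Jordan block; the rank sequence gives block sizes [2].

Assembling the blocks gives the Jordan form J above.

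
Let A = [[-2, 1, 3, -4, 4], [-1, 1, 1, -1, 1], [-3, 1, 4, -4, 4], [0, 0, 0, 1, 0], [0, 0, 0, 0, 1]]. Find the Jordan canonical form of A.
The characteristic polynomial is det(xI - A) = (x - 1)^5, so the eigenvalues are 1 (algebraic multiplicity 5).

For λ = 1: rank(A - I) = 2, rank((A - I)^2) = 1, rank((A - I)^3) = 0. The eigenspace has dimension 5 - 2 = 3, so there are 3 Jordan blocks; the rank sequence gives block sizes [3, 1, 1].

Assembling the blocks gives the Jordan form J above.

J = [[1, 1, 0, 0, 0], [0, 1, 1, 0, 0], [0, 0, 1, 0, 0], [0, 0, 0, 1, 0], [0, 0, 0, 0, 1]]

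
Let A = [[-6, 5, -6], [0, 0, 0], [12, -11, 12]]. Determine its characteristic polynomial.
xI - A = [[x + 6, -5, 6], [0, x, 0], [-12, 11, x - 12]].

Expanding det(xI - A) along the first row:
det(xI - A) = + (x + 6)·det([[x, 0], [11, x - 12]]) - (-5)·det([[0, 0], [-12, x - 12]]) + (6)·det([[0, x], [-12, 11]]).

Evaluating gives χ_A(x) = x^3 - 6x^2 = x^2(x - 6).

χ_A(x) = x^2(x - 6)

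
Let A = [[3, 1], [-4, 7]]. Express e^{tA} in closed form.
e^{tA} = [[(1 - 2*t)*e^{5*t}, t*e^{5*t}], [-4*t*e^{5*t}, (2*t + 1)*e^{5*t}]]

A has Jordan form J = [[5, 1], [0, 5]] with A = PJP^{-1}, so e^{tA} = P e^{tJ} P^{-1}.

For a Jordan block J_k(λ), e^{tJ_k(λ)} = e^{λt} · (I + tN + t^2 N^2/2! + ... + t^{k-1} N^{k-1}/(k-1)!) where N is the nilpotent superdiagonal part.

Assembling the blocks and conjugating back gives the entries of e^{tA} as shown above.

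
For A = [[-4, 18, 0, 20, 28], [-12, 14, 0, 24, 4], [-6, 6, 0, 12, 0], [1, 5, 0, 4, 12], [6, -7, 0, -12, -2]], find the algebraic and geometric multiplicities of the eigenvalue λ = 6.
algebraic multiplicity 2, geometric multiplicity 1

The characteristic polynomial is x^3(x - 6)^2, so the factor x - 6 appears with exponent 2: the algebraic multiplicity is 2.

rank(A - 6I) = 4, so the eigenspace has dimension 5 - 4 = 1: the geometric multiplicity is 1.

Since 1 < 2, A is not diagonalizable.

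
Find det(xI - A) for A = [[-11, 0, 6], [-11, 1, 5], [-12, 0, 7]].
xI - A = [[x + 11, 0, -6], [11, x - 1, -5], [12, 0, x - 7]].

Expanding det(xI - A) along the first row:
det(xI - A) = + (x + 11)·det([[x - 1, -5], [0, x - 7]]) - (0)·det([[11, -5], [12, x - 7]]) + (-6)·det([[11, x - 1], [12, 0]]).

Evaluating gives χ_A(x) = x^3 + 3x^2 - 9x + 5 = (x - 1)^2(x + 5).

χ_A(x) = (x - 1)^2(x + 5)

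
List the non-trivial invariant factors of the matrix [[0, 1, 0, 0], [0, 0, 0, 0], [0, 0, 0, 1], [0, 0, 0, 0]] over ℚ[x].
The Jordan structure of A has elementary divisors x^2, x^2. Arranging the block sizes at each eigenvalue in decreasing order and taking row products gives the invariant factors.

Invariant factors (smallest first, each dividing the next): x^2, x^2.

Check: the last factor x^2 is the minimal polynomial, and the product x^4 is the characteristic polynomial.

x^2, x^2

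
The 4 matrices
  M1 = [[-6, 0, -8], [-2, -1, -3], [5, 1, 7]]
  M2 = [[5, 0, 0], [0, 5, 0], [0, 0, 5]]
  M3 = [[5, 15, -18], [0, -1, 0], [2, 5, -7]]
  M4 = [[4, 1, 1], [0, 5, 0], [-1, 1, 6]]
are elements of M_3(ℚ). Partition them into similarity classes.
4 classes: {M1}, {M2}, {M3}, {M4}

Characteristic polynomials: χ_{M1} = x^3, χ_{M2} = (x - 5)^3, χ_{M3} = (x + 1)^3, χ_{M4} = (x - 5)^3.

{M1}: invariant factors x^3.

{M2}: invariant factors x - 5, x - 5, x - 5.

{M3}: invariant factors x + 1, (x + 1)^2.

{M4}: invariant factors x - 5, (x - 5)^2.

Matrices are similar if and only if their invariant-factor lists agree; the partition into similarity classes is {M1}, {M2}, {M3}, {M4}.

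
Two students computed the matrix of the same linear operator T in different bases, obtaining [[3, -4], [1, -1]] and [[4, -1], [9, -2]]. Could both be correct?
Two matrices over a field are similar if and only if they have the same invariant factors.

Both A and B have characteristic polynomial (x - 1)^2 and minimal polynomial (x - 1)^2. Computing further, both have invariant factors (x - 1)^2. Hence A and B are similar.

Yes.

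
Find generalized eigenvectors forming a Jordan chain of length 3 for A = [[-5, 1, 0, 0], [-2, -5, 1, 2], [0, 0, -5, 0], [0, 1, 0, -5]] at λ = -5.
We seek v_1 ∈ ker((A + 5I)^3) \ ker((A + 5I)^2), then set v_{i+1} = (A + 5I) v_i.

One such chain is v_1 = [[2, 0, 1, 2]]^T, v_2 = [[0, 1, 0, 0]]^T, v_3 = [[1, 0, 0, 1]]^T. Check: (A + 5I) v_3 = [[0, 0, 0, 0]]^T = 0.

v_1 = [[2, 0, 1, 2]]^T, v_2 = [[0, 1, 0, 0]]^T, v_3 = [[1, 0, 0, 1]]^T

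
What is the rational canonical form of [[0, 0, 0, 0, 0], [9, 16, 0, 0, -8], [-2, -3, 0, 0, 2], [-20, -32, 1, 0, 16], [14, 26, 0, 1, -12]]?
R = [[0, 0, 0, 0, 0], [1, 0, 0, 0, -8], [0, 1, 0, 0, 2], [0, 0, 1, 0, 0], [0, 0, 0, 1, 4]]

The invariant factors of A (the non-unit diagonal entries of the Smith normal form of xI - A over ℚ[x]) are x(x - 4)(x^3 - 2), each dividing the next. The characteristic polynomial is their product, x(x - 4)(x^3 - 2).

The rational canonical form is the block-diagonal matrix of companion matrices C(f_i):
R = [[0, 0, 0, 0, 0], [1, 0, 0, 0, -8], [0, 1, 0, 0, 2], [0, 0, 1, 0, 0], [0, 0, 0, 1, 4]].

Note the characteristic polynomial does not split into linear factors over ℚ, so A has no Jordan form over ℚ; the rational canonical form exists over any field.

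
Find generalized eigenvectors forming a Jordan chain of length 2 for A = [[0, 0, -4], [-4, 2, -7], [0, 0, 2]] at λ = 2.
We seek v_1 ∈ ker((A - 2I)^2) \ ker(A - 2I), then set v_{i+1} = (A - 2I) v_i.

One such chain is v_1 = [[-2, 3, 1]]^T, v_2 = [[0, 1, 0]]^T. Check: (A - 2I) v_2 = [[0, 0, 0]]^T = 0.

v_1 = [[-2, 3, 1]]^T, v_2 = [[0, 1, 0]]^T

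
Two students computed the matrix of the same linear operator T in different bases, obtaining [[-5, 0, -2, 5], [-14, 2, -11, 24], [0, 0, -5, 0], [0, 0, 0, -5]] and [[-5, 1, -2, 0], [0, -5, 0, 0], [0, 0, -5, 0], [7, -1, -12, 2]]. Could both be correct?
Two matrices over a field are similar if and only if they have the same invariant factors.

Both A and B have characteristic polynomial (x - 2)(x + 5)^3 and minimal polynomial (x - 2)(x + 5)^2. Computing further, both have invariant factors x + 5, (x - 2)(x + 5)^2. Hence A and B are similar.

Yes.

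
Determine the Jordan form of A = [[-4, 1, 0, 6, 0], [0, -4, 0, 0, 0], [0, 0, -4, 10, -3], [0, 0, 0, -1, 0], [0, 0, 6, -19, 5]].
J = [[-4, 1, 0, 0, 0], [0, -4, 0, 0, 0], [0, 0, -1, 1, 0], [0, 0, 0, -1, 0], [0, 0, 0, 0, 2]]

The characteristic polynomial is det(xI - A) = (x - 2)(x + 1)^2(x + 4)^2, so the eigenvalues are -4 (algebraic multiplicity 2), -1 (algebraic multiplicity 2), 2 (algebraic multiplicity 1).

For λ = -4: rank(A + 4I) = 4, rank((A + 4I)^2) = 3. The eigenspace has dimension 5 - 4 = 1, so there is 1 Jordan block; the rank sequence gives block sizes [2].

For λ = -1: rank(A + I) = 4, rank((A + I)^2) = 3. The eigenspace has dimension 5 - 4 = 1, so there is 1 Jordan block; the rank sequence gives block sizes [2].

For λ = 2: algebraic multiplicity 1 gives one 1×1 block.

Assembling the blocks gives the Jordan form J above.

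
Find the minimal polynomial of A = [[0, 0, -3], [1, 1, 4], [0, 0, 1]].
The characteristic polynomial factors as x(x - 1)^2. The minimal polynomial is ∏(x - λ)^{k_λ} where k_λ is the size of the largest Jordan block at λ.

For λ = 0: rank(A) = 2, and the largest Jordan block has size 1 (the smallest k with rank(A^k) = rank(A^(k+1))).
For λ = 1: rank(A - I) = 2, and the largest Jordan block has size 2 (the smallest k with rank((A - I)^k) = rank((A - I)^(k+1))).

So m_A(x) = x(x - 1)^2.

m_A(x) = x(x - 1)^2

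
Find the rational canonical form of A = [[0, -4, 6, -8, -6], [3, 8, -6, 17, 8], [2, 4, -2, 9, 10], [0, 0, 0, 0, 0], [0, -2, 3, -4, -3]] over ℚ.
R = [[0, 0, 0, 0, 0], [1, 4, 0, 0, 0], [0, 0, 0, 0, 0], [0, 0, 1, 0, 20], [0, 0, 0, 1, -1]]

The invariant factors of A (the non-unit diagonal entries of the Smith normal form of xI - A over ℚ[x]) are x(x - 4), x(x - 4)(x + 5), each dividing the next. The characteristic polynomial is their product, x^2(x - 4)^2(x + 5).

The rational canonical form is the block-diagonal matrix of companion matrices C(f_i):
R = [[0, 0, 0, 0, 0], [1, 4, 0, 0, 0], [0, 0, 0, 0, 0], [0, 0, 1, 0, 20], [0, 0, 0, 1, -1]].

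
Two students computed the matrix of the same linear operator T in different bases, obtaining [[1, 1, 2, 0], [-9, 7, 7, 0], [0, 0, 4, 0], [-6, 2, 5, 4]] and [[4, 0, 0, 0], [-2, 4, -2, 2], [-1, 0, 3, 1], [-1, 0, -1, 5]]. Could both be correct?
Both have characteristic polynomial (x - 4)^4, but the minimal polynomial of A is (x - 4)^3 while the minimal polynomial of B is (x - 4)^2. The minimal polynomial is a similarity invariant, so A and B are not similar.

No.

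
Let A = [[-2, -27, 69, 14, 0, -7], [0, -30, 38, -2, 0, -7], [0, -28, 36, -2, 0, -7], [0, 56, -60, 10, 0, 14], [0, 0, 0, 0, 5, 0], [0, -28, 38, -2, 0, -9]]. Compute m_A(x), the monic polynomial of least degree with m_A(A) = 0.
m_A(x) = (x - 6)(x - 5)(x + 2)^2

The characteristic polynomial factors as (x - 6)(x - 5)^2(x + 2)^3. The minimal polynomial is ∏(x - λ)^{k_λ} where k_λ is the size of the largest Jordan block at λ.

For λ = -2: rank(A + 2I) = 4, and the largest Jordan block has size 2 (the smallest k with rank((A + 2I)^k) = rank((A + 2I)^(k+1))).
For λ = 5: rank(A - 5I) = 4, and the largest Jordan block has size 1 (the smallest k with rank((A - 5I)^k) = rank((A - 5I)^(k+1))).
For λ = 6: rank(A - 6I) = 5, and the largest Jordan block has size 1 (the smallest k with rank((A - 6I)^k) = rank((A - 6I)^(k+1))).

So m_A(x) = (x - 6)(x - 5)(x + 2)^2.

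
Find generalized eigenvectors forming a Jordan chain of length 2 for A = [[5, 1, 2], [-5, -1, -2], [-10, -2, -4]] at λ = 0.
We seek v_1 ∈ ker(A^2) \ ker(A), then set v_{i+1} = A v_i.

One such chain is v_1 = [[0, 1, 0]]^T, v_2 = [[1, -1, -2]]^T. Check: A v_2 = [[0, 0, 0]]^T = 0.

v_1 = [[0, 1, 0]]^T, v_2 = [[1, -1, -2]]^T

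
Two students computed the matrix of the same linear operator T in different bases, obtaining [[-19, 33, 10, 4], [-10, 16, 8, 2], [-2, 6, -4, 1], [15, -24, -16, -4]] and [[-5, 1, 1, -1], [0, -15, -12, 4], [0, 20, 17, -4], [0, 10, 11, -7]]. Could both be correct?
trace(A) = -11 but trace(B) = -10. The trace is a similarity invariant, so A and B are not similar.

No.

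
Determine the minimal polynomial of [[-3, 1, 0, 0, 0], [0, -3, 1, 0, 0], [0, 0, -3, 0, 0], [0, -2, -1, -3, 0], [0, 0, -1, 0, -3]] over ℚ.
The characteristic polynomial factors as (x + 3)^5. The minimal polynomial is ∏(x - λ)^{k_λ} where k_λ is the size of the largest Jordan block at λ.

For λ = -3: rank(A + 3I) = 2, and the largest Jordan block has size 3 (the smallest k with rank((A + 3I)^k) = rank((A + 3I)^(k+1))).

So m_A(x) = (x + 3)^3.

m_A(x) = (x + 3)^3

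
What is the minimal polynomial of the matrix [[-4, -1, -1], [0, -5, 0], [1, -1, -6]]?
The characteristic polynomial factors as (x + 5)^3. The minimal polynomial is ∏(x - λ)^{k_λ} where k_λ is the size of the largest Jordan block at λ.

For λ = -5: rank(A + 5I) = 1, and the largest Jordan block has size 2 (the smallest k with rank((A + 5I)^k) = rank((A + 5I)^(k+1))).

So m_A(x) = (x + 5)^2.

m_A(x) = (x + 5)^2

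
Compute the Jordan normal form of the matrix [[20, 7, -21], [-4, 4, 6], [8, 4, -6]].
J = [[6, 1, 0], [0, 6, 0], [0, 0, 6]]

The characteristic polynomial is det(xI - A) = (x - 6)^3, so the eigenvalues are 6 (algebraic multiplicity 3).

For λ = 6: rank(A - 6I) = 1, rank((A - 6I)^2) = 0. The eigenspace has dimension 3 - 1 = 2, so there are 2 Jordan blocks; the rank sequence gives block sizes [2, 1].

Assembling the blocks gives the Jordan form J above.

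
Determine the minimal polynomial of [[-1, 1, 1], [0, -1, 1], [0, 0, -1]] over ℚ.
m_A(x) = (x + 1)^3

The characteristic polynomial factors as (x + 1)^3. The minimal polynomial is ∏(x - λ)^{k_λ} where k_λ is the size of the largest Jordan block at λ.

For λ = -1: rank(A + I) = 2, and the largest Jordan block has size 3 (the smallest k with rank((A + I)^k) = rank((A + I)^(k+1))).

So m_A(x) = (x + 1)^3.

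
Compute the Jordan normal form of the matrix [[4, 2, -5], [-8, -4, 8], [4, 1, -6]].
The characteristic polynomial is det(xI - A) = (x + 2)^3, so the eigenvalues are -2 (algebraic multiplicity 3).

For λ = -2: rank(A + 2I) = 2, rank((A + 2I)^2) = 1, rank((A + 2I)^3) = 0. The eigenspace has dimension 3 - 2 = 1, so there is 1 Jordan block; the rank sequence gives block sizes [3].

Assembling the blocks gives the Jordan form J above.

J = [[-2, 1, 0], [0, -2, 1], [0, 0, -2]]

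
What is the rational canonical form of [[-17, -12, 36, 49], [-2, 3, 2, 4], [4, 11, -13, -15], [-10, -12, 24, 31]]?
R = [[0, 1, 0, 0], [1, 2, 0, 0], [0, 0, 0, 1], [0, 0, 1, 2]]

The invariant factors of A (the non-unit diagonal entries of the Smith normal form of xI - A over ℚ[x]) are x^2 - 2x - 1, x^2 - 2x - 1, each dividing the next. The characteristic polynomial is their product, (x^2 - 2x - 1)^2.

The rational canonical form is the block-diagonal matrix of companion matrices C(f_i):
R = [[0, 1, 0, 0], [1, 2, 0, 0], [0, 0, 0, 1], [0, 0, 1, 2]].

Note the characteristic polynomial does not split into linear factors over ℚ, so A has no Jordan form over ℚ; the rational canonical form exists over any field.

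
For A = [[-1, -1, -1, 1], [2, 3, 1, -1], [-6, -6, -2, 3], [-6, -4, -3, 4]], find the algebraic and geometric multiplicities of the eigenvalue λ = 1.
The characteristic polynomial is (x - 1)^4, so the factor x - 1 appears with exponent 4: the algebraic multiplicity is 4.

rank(A - I) = 2, so the eigenspace has dimension 4 - 2 = 2: the geometric multiplicity is 2.

Since 2 < 4, A is not diagonalizable.

algebraic multiplicity 4, geometric multiplicity 2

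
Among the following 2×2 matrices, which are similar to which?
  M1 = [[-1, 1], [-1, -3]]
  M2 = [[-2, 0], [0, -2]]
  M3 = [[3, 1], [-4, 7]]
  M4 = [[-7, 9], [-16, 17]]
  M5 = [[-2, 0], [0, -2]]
Characteristic polynomials: χ_{M1} = (x + 2)^2, χ_{M2} = (x + 2)^2, χ_{M3} = (x - 5)^2, χ_{M4} = (x - 5)^2, χ_{M5} = (x + 2)^2.

{M1}: invariant factors (x + 2)^2.

{M2, M5}: invariant factors x + 2, x + 2.

{M3, M4}: invariant factors (x - 5)^2.

Matrices are similar if and only if their invariant-factor lists agree; the partition into similarity classes is {M1}, {M2, M5}, {M3, M4}.

3 classes: {M1}, {M2, M5}, {M3, M4}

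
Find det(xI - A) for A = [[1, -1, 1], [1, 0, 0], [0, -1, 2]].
χ_A(x) = (x - 1)^3

xI - A = [[x - 1, 1, -1], [-1, x, 0], [0, 1, x - 2]].

Expanding det(xI - A) along the first row:
det(xI - A) = + (x - 1)·det([[x, 0], [1, x - 2]]) - (1)·det([[-1, 0], [0, x - 2]]) + (-1)·det([[-1, x], [0, 1]]).

Evaluating gives χ_A(x) = x^3 - 3x^2 + 3x - 1 = (x - 1)^3.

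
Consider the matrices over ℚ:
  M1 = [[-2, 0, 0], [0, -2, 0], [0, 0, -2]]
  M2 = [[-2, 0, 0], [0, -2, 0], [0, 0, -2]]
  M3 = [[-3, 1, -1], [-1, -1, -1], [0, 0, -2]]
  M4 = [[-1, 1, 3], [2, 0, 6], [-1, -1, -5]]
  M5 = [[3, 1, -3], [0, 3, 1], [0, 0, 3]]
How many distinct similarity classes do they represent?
Characteristic polynomials: χ_{M1} = (x + 2)^3, χ_{M2} = (x + 2)^3, χ_{M3} = (x + 2)^3, χ_{M4} = (x + 2)^3, χ_{M5} = (x - 3)^3.

{M1, M2}: invariant factors x + 2, x + 2, x + 2.

{M3, M4}: invariant factors x + 2, (x + 2)^2.

{M5}: invariant factors (x - 3)^3.

Matrices are similar if and only if their invariant-factor lists agree; the partition into similarity classes is {M1, M2}, {M3, M4}, {M5}.

3 classes: {M1, M2}, {M3, M4}, {M5}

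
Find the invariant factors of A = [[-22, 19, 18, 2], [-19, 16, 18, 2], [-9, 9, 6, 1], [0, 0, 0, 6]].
The Jordan structure of A has elementary divisors (x + 3)^2, (x - 6)^2. Arranging the block sizes at each eigenvalue in decreasing order and taking row products gives the invariant factors.

Invariant factors (smallest first, each dividing the next): (x - 6)^2(x + 3)^2.

Check: the last factor (x - 6)^2(x + 3)^2 is the minimal polynomial, and the product (x - 6)^2(x + 3)^2 is the characteristic polynomial.

(x - 6)^2(x + 3)^2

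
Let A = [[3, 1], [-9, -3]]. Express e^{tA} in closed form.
e^{tA} = [[3*t + 1, t], [-9*t, 1 - 3*t]]

A has Jordan form J = [[0, 1], [0, 0]] with A = PJP^{-1}, so e^{tA} = P e^{tJ} P^{-1}.

For a Jordan block J_k(λ), e^{tJ_k(λ)} = e^{λt} · (I + tN + t^2 N^2/2! + ... + t^{k-1} N^{k-1}/(k-1)!) where N is the nilpotent superdiagonal part.

Assembling the blocks and conjugating back gives the entries of e^{tA} as shown above.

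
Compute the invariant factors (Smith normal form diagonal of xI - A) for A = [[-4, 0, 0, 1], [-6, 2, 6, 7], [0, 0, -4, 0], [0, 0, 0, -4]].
x + 4, (x - 2)(x + 4)^2

The Jordan structure of A has elementary divisors (x + 4)^2, (x + 4), (x - 2). Arranging the block sizes at each eigenvalue in decreasing order and taking row products gives the invariant factors.

Invariant factors (smallest first, each dividing the next): x + 4, (x - 2)(x + 4)^2.

Check: the last factor (x - 2)(x + 4)^2 is the minimal polynomial, and the product (x - 2)(x + 4)^3 is the characteristic polynomial.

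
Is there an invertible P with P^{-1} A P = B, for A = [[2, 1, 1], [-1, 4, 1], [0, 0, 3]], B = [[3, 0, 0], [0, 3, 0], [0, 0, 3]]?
Both have characteristic polynomial (x - 3)^3, but the minimal polynomial of A is (x - 3)^2 while the minimal polynomial of B is x - 3. The minimal polynomial is a similarity invariant, so A and B are not similar.

No.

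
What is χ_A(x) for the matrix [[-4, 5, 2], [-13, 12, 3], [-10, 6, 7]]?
χ_A(x) = (x - 5)^3

xI - A = [[x + 4, -5, -2], [13, x - 12, -3], [10, -6, x - 7]].

Expanding det(xI - A) along the first row:
det(xI - A) = + (x + 4)·det([[x - 12, -3], [-6, x - 7]]) - (-5)·det([[13, -3], [10, x - 7]]) + (-2)·det([[13, x - 12], [10, -6]]).

Evaluating gives χ_A(x) = x^3 - 15x^2 + 75x - 125 = (x - 5)^3.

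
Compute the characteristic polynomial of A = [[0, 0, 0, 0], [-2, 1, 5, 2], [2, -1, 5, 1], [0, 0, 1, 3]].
xI - A = [[x, 0, 0, 0], [2, x - 1, -5, -2], [-2, 1, x - 5, -1], [0, 0, -1, x - 3]].

Expanding det(xI - A) along the first row:
det(xI - A) = + (x)·det([[x - 1, -5, -2], [1, x - 5, -1], [0, -1, x - 3]]) - (0)·det([[2, -5, -2], [-2, x - 5, -1], [0, -1, x - 3]]) + (0)·det([[2, x - 1, -2], [-2, 1, -1], [0, 0, x - 3]]) - (0)·det([[2, x - 1, -5], [-2, 1, x - 5], [0, 0, -1]]).

Evaluating gives χ_A(x) = x^4 - 9x^3 + 27x^2 - 27x = x(x - 3)^3.

χ_A(x) = x(x - 3)^3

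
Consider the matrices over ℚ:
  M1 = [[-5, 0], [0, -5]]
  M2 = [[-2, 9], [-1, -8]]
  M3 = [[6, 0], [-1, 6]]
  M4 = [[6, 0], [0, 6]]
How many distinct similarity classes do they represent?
4 classes: {M1}, {M2}, {M3}, {M4}

Characteristic polynomials: χ_{M1} = (x + 5)^2, χ_{M2} = (x + 5)^2, χ_{M3} = (x - 6)^2, χ_{M4} = (x - 6)^2.

{M1}: invariant factors x + 5, x + 5.

{M2}: invariant factors (x + 5)^2.

{M3}: invariant factors (x - 6)^2.

{M4}: invariant factors x - 6, x - 6.

Matrices are similar if and only if their invariant-factor lists agree; the partition into similarity classes is {M1}, {M2}, {M3}, {M4}.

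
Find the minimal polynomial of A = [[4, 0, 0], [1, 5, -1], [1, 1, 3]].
The characteristic polynomial factors as (x - 4)^3. The minimal polynomial is ∏(x - λ)^{k_λ} where k_λ is the size of the largest Jordan block at λ.

For λ = 4: rank(A - 4I) = 1, and the largest Jordan block has size 2 (the smallest k with rank((A - 4I)^k) = rank((A - 4I)^(k+1))).

So m_A(x) = (x - 4)^2.

m_A(x) = (x - 4)^2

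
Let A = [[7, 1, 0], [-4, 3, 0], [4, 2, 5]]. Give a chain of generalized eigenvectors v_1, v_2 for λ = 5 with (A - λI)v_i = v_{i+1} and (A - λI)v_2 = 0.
v_1 = [[0, 1, 0]]^T, v_2 = [[1, -2, 2]]^T

We seek v_1 ∈ ker((A - 5I)^2) \ ker(A - 5I), then set v_{i+1} = (A - 5I) v_i.

One such chain is v_1 = [[0, 1, 0]]^T, v_2 = [[1, -2, 2]]^T. Check: (A - 5I) v_2 = [[0, 0, 0]]^T = 0.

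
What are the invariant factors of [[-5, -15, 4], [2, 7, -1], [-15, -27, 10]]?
The Jordan structure of A has elementary divisors (x - 4)^3. Arranging the block sizes at each eigenvalue in decreasing order and taking row products gives the invariant factors.

Invariant factors (smallest first, each dividing the next): (x - 4)^3.

Check: the last factor (x - 4)^3 is the minimal polynomial, and the product (x - 4)^3 is the characteristic polynomial.

(x - 4)^3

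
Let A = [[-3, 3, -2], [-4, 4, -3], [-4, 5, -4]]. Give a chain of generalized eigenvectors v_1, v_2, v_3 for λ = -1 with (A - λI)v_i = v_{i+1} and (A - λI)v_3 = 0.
v_1 = [[-1, -1, 0]]^T, v_2 = [[-1, -1, -1]]^T, v_3 = [[1, 2, 2]]^T

We seek v_1 ∈ ker((A + I)^3) \ ker((A + I)^2), then set v_{i+1} = (A + I) v_i.

One such chain is v_1 = [[-1, -1, 0]]^T, v_2 = [[-1, -1, -1]]^T, v_3 = [[1, 2, 2]]^T. Check: (A + I) v_3 = [[0, 0, 0]]^T = 0.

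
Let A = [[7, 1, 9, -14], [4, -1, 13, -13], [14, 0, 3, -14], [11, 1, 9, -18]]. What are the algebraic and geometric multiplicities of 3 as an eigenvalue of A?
algebraic multiplicity 1, geometric multiplicity 1

The characteristic polynomial is (x - 3)(x + 4)^3, so the factor x - 3 appears with exponent 1: the algebraic multiplicity is 1.

rank(A - 3I) = 3, so the eigenspace has dimension 4 - 3 = 1: the geometric multiplicity is 1.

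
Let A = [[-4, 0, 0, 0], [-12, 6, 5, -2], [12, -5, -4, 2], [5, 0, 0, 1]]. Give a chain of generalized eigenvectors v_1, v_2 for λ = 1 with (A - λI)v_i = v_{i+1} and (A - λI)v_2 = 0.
We seek v_1 ∈ ker((A - I)^2) \ ker(A - I), then set v_{i+1} = (A - I) v_i.

One such chain is v_1 = [[0, -4, 5, 2]]^T, v_2 = [[0, 1, -1, 0]]^T. Check: (A - I) v_2 = [[0, 0, 0, 0]]^T = 0.

v_1 = [[0, -4, 5, 2]]^T, v_2 = [[0, 1, -1, 0]]^T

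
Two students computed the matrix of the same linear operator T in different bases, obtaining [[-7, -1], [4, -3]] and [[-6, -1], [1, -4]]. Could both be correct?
Two matrices over a field are similar if and only if they have the same invariant factors.

Both A and B have characteristic polynomial (x + 5)^2 and minimal polynomial (x + 5)^2. Computing further, both have invariant factors (x + 5)^2. Hence A and B are similar.

Yes.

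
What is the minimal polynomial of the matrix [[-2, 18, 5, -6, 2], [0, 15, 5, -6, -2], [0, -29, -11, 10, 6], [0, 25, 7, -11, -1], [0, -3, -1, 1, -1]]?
m_A(x) = (x + 2)^3

The characteristic polynomial factors as (x + 2)^5. The minimal polynomial is ∏(x - λ)^{k_λ} where k_λ is the size of the largest Jordan block at λ.

For λ = -2: rank(A + 2I) = 3, and the largest Jordan block has size 3 (the smallest k with rank((A + 2I)^k) = rank((A + 2I)^(k+1))).

So m_A(x) = (x + 2)^3.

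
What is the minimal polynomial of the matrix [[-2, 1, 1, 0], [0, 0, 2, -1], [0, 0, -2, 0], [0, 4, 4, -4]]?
The characteristic polynomial factors as (x + 2)^4. The minimal polynomial is ∏(x - λ)^{k_λ} where k_λ is the size of the largest Jordan block at λ.

For λ = -2: rank(A + 2I) = 2, and the largest Jordan block has size 3 (the smallest k with rank((A + 2I)^k) = rank((A + 2I)^(k+1))).

So m_A(x) = (x + 2)^3.

m_A(x) = (x + 2)^3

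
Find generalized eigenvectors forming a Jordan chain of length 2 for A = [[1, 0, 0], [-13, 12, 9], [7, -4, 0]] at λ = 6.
We seek v_1 ∈ ker((A - 6I)^2) \ ker(A - 6I), then set v_{i+1} = (A - 6I) v_i.

One such chain is v_1 = [[0, -4, 3]]^T, v_2 = [[0, 3, -2]]^T. Check: (A - 6I) v_2 = [[0, 0, 0]]^T = 0.

v_1 = [[0, -4, 3]]^T, v_2 = [[0, 3, -2]]^T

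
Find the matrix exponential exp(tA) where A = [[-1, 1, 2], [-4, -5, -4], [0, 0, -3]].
A has Jordan form J = [[-3, 1, 0], [0, -3, 0], [0, 0, -3]] with A = PJP^{-1}, so e^{tA} = P e^{tJ} P^{-1}.

For a Jordan block J_k(λ), e^{tJ_k(λ)} = e^{λt} · (I + tN + t^2 N^2/2! + ... + t^{k-1} N^{k-1}/(k-1)!) where N is the nilpotent superdiagonal part.

Assembling the blocks and conjugating back gives the entries of e^{tA} as shown above.

e^{tA} = [[(2*t + 1)*e^{-3*t}, t*e^{-3*t}, 2*t*e^{-3*t}], [-4*t*e^{-3*t}, (1 - 2*t)*e^{-3*t}, -4*t*e^{-3*t}], [0, 0, e^{-3*t}]]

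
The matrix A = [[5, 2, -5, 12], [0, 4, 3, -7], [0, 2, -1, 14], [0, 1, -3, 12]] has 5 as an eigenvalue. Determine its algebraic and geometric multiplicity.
The characteristic polynomial is (x - 5)^4, so the factor x - 5 appears with exponent 4: the algebraic multiplicity is 4.

rank(A - 5I) = 2, so the eigenspace has dimension 4 - 2 = 2: the geometric multiplicity is 2.

Since 2 < 4, A is not diagonalizable.

algebraic multiplicity 4, geometric multiplicity 2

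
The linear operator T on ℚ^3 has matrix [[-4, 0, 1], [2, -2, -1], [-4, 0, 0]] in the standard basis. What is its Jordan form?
The characteristic polynomial is det(xI - A) = (x + 2)^3, so the eigenvalues are -2 (algebraic multiplicity 3).

For λ = -2: rank(A + 2I) = 1, rank((A + 2I)^2) = 0. The eigenspace has dimension 3 - 1 = 2, so there are 2 Jordan blocks; the rank sequence gives block sizes [2, 1].

Assembling the blocks gives the Jordan form J above.

J = [[-2, 1, 0], [0, -2, 0], [0, 0, -2]]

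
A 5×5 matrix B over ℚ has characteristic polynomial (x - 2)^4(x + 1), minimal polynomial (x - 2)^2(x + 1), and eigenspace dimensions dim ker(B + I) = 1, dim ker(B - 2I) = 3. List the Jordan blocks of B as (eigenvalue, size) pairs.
λ = -1: algebraic multiplicity 1 (exponent in χ_B), largest block size 1 (exponent in m_B), 1 block (geometric multiplicity). This forces block sizes [1].
λ = 2: algebraic multiplicity 4 (exponent in χ_B), largest block size 2 (exponent in m_B), 3 blocks (geometric multiplicity). These force block sizes [2, 1, 1].

Jordan blocks: (-1, 1), (2, 2), (2, 1), (2, 1)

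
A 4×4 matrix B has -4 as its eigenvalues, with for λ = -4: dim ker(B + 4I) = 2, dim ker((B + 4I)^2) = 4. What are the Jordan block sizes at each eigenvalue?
λ = -4: successive nullity increments [2, 2] count blocks of size ≥ k; block sizes are [2, 2].

Jordan blocks: (-4, 2), (-4, 2)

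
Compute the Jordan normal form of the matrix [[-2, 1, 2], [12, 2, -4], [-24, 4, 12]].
J = [[4, 1, 0], [0, 4, 0], [0, 0, 4]]

The characteristic polynomial is det(xI - A) = (x - 4)^3, so the eigenvalues are 4 (algebraic multiplicity 3).

For λ = 4: rank(A - 4I) = 1, rank((A - 4I)^2) = 0. The eigenspace has dimension 3 - 1 = 2, so there are 2 Jordan blocks; the rank sequence gives block sizes [2, 1].

Assembling the blocks gives the Jordan form J above.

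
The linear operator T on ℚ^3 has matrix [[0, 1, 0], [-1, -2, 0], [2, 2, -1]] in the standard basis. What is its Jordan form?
J = [[-1, 1, 0], [0, -1, 0], [0, 0, -1]]

The characteristic polynomial is det(xI - A) = (x + 1)^3, so the eigenvalues are -1 (algebraic multiplicity 3).

For λ = -1: rank(A + I) = 1, rank((A + I)^2) = 0. The eigenspace has dimension 3 - 1 = 2, so there are 2 Jordan blocks; the rank sequence gives block sizes [2, 1].

Assembling the blocks gives the Jordan form J above.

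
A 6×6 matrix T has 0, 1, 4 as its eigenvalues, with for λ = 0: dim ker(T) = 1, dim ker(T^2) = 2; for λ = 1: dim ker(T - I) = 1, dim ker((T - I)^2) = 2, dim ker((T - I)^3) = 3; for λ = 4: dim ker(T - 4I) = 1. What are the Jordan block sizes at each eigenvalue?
λ = 0: successive nullity increments [1, 1] count blocks of size ≥ k; block sizes are [2].
λ = 1: successive nullity increments [1, 1, 1] count blocks of size ≥ k; block sizes are [3].
λ = 4: successive nullity increments [1] count blocks of size ≥ k; block sizes are [1].

Jordan blocks: (0, 2), (1, 3), (4, 1)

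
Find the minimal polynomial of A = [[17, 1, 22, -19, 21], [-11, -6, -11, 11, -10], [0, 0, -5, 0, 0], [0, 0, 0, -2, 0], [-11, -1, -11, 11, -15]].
m_A(x) = (x - 6)(x + 2)(x + 5)^2

The characteristic polynomial factors as (x - 6)(x + 2)(x + 5)^3. The minimal polynomial is ∏(x - λ)^{k_λ} where k_λ is the size of the largest Jordan block at λ.

For λ = -5: rank(A + 5I) = 3, and the largest Jordan block has size 2 (the smallest k with rank((A + 5I)^k) = rank((A + 5I)^(k+1))).
For λ = -2: rank(A + 2I) = 4, and the largest Jordan block has size 1 (the smallest k with rank((A + 2I)^k) = rank((A + 2I)^(k+1))).
For λ = 6: rank(A - 6I) = 4, and the largest Jordan block has size 1 (the smallest k with rank((A - 6I)^k) = rank((A - 6I)^(k+1))).

So m_A(x) = (x - 6)(x + 2)(x + 5)^2.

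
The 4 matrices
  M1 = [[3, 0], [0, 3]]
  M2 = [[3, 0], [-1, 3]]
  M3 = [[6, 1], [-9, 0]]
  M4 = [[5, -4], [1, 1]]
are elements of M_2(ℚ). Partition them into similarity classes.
2 classes: {M1}, {M2, M3, M4}

Characteristic polynomials: χ_{M1} = (x - 3)^2, χ_{M2} = (x - 3)^2, χ_{M3} = (x - 3)^2, χ_{M4} = (x - 3)^2.

{M1}: invariant factors x - 3, x - 3.

{M2, M3, M4}: invariant factors (x - 3)^2.

Matrices are similar if and only if their invariant-factor lists agree; the partition into similarity classes is {M1}, {M2, M3, M4}.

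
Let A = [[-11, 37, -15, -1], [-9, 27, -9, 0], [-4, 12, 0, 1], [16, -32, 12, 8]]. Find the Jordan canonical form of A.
J = [[6, 1, 0, 0], [0, 6, 0, 0], [0, 0, 6, 1], [0, 0, 0, 6]]

The characteristic polynomial is det(xI - A) = (x - 6)^4, so the eigenvalues are 6 (algebraic multiplicity 4).

For λ = 6: rank(A - 6I) = 2, rank((A - 6I)^2) = 0. The eigenspace has dimension 4 - 2 = 2, so there are 2 Jordan blocks; the rank sequence gives block sizes [2, 2].

Assembling the blocks gives the Jordan form J above.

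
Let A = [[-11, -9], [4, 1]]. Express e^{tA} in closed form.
A has Jordan form J = [[-5, 1], [0, -5]] with A = PJP^{-1}, so e^{tA} = P e^{tJ} P^{-1}.

For a Jordan block J_k(λ), e^{tJ_k(λ)} = e^{λt} · (I + tN + t^2 N^2/2! + ... + t^{k-1} N^{k-1}/(k-1)!) where N is the nilpotent superdiagonal part.

Assembling the blocks and conjugating back gives the entries of e^{tA} as shown above.

e^{tA} = [[(1 - 6*t)*e^{-5*t}, -9*t*e^{-5*t}], [4*t*e^{-5*t}, (6*t + 1)*e^{-5*t}]]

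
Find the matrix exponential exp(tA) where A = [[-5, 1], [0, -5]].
A has Jordan form J = [[-5, 1], [0, -5]] with A = PJP^{-1}, so e^{tA} = P e^{tJ} P^{-1}.

For a Jordan block J_k(λ), e^{tJ_k(λ)} = e^{λt} · (I + tN + t^2 N^2/2! + ... + t^{k-1} N^{k-1}/(k-1)!) where N is the nilpotent superdiagonal part.

Assembling the blocks and conjugating back gives the entries of e^{tA} as shown above.

e^{tA} = [[e^{-5*t}, t*e^{-5*t}], [0, e^{-5*t}]]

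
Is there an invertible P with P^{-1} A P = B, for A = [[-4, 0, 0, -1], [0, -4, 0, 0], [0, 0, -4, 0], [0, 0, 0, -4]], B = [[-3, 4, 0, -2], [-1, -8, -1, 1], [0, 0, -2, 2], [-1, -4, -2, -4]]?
No.

trace(A) = -16 but trace(B) = -17. The trace is a similarity invariant, so A and B are not similar.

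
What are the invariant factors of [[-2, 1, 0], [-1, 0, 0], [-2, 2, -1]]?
x + 1, (x + 1)^2

The Jordan structure of A has elementary divisors (x + 1)^2, (x + 1). Arranging the block sizes at each eigenvalue in decreasing order and taking row products gives the invariant factors.

Invariant factors (smallest first, each dividing the next): x + 1, (x + 1)^2.

Check: the last factor (x + 1)^2 is the minimal polynomial, and the product (x + 1)^3 is the characteristic polynomial.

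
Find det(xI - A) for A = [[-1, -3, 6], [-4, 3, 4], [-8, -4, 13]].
χ_A(x) = (x - 5)^3

xI - A = [[x + 1, 3, -6], [4, x - 3, -4], [8, 4, x - 13]].

Expanding det(xI - A) along the first row:
det(xI - A) = + (x + 1)·det([[x - 3, -4], [4, x - 13]]) - (3)·det([[4, -4], [8, x - 13]]) + (-6)·det([[4, x - 3], [8, 4]]).

Evaluating gives χ_A(x) = x^3 - 15x^2 + 75x - 125 = (x - 5)^3.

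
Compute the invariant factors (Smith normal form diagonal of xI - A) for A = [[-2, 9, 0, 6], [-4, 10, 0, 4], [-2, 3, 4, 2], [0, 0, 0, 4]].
x - 4, x - 4, (x - 4)^2

The Jordan structure of A has elementary divisors (x - 4)^2, (x - 4), (x - 4). Arranging the block sizes at each eigenvalue in decreasing order and taking row products gives the invariant factors.

Invariant factors (smallest first, each dividing the next): x - 4, x - 4, (x - 4)^2.

Check: the last factor (x - 4)^2 is the minimal polynomial, and the product (x - 4)^4 is the characteristic polynomial.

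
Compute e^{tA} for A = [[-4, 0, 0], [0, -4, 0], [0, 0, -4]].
A has Jordan form J = [[-4, 0, 0], [0, -4, 0], [0, 0, -4]] with A = PJP^{-1}, so e^{tA} = P e^{tJ} P^{-1}.

For a Jordan block J_k(λ), e^{tJ_k(λ)} = e^{λt} · (I + tN + t^2 N^2/2! + ... + t^{k-1} N^{k-1}/(k-1)!) where N is the nilpotent superdiagonal part.

Assembling the blocks and conjugating back gives the entries of e^{tA} as shown above.

e^{tA} = [[e^{-4*t}, 0, 0], [0, e^{-4*t}, 0], [0, 0, e^{-4*t}]]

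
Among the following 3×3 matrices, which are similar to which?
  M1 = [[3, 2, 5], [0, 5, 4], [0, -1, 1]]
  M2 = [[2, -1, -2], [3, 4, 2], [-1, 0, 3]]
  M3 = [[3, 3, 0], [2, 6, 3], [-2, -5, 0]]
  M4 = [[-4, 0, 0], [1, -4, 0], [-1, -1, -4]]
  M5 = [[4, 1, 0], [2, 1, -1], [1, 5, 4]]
Characteristic polynomials: χ_{M1} = (x - 3)^3, χ_{M2} = (x - 3)^3, χ_{M3} = (x - 3)^3, χ_{M4} = (x + 4)^3, χ_{M5} = (x - 3)^3.

{M1, M2, M3, M5}: invariant factors (x - 3)^3.

{M4}: invariant factors (x + 4)^3.

Matrices are similar if and only if their invariant-factor lists agree; the partition into similarity classes is {M1, M2, M3, M5}, {M4}.

2 classes: {M1, M2, M3, M5}, {M4}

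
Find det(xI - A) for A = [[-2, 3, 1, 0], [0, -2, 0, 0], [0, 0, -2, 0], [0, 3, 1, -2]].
xI - A = [[x + 2, -3, -1, 0], [0, x + 2, 0, 0], [0, 0, x + 2, 0], [0, -3, -1, x + 2]].

Expanding det(xI - A) along the first row:
det(xI - A) = + (x + 2)·det([[x + 2, 0, 0], [0, x + 2, 0], [-3, -1, x + 2]]) - (-3)·det([[0, 0, 0], [0, x + 2, 0], [0, -1, x + 2]]) + (-1)·det([[0, x + 2, 0], [0, 0, 0], [0, -3, x + 2]]) - (0)·det([[0, x + 2, 0], [0, 0, x + 2], [0, -3, -1]]).

Evaluating gives χ_A(x) = x^4 + 8x^3 + 24x^2 + 32x + 16 = (x + 2)^4.

χ_A(x) = (x + 2)^4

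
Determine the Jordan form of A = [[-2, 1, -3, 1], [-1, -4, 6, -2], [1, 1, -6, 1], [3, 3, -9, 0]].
The characteristic polynomial is det(xI - A) = (x + 3)^4, so the eigenvalues are -3 (algebraic multiplicity 4).

For λ = -3: rank(A + 3I) = 2, rank((A + 3I)^2) = 1, rank((A + 3I)^3) = 0. The eigenspace has dimension 4 - 2 = 2, so there are 2 Jordan blocks; the rank sequence gives block sizes [3, 1].

Assembling the blocks gives the Jordan form J above.

J = [[-3, 1, 0, 0], [0, -3, 1, 0], [0, 0, -3, 0], [0, 0, 0, -3]]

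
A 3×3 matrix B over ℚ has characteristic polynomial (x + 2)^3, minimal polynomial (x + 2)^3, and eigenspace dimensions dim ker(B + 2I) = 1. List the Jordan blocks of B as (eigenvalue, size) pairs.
λ = -2: algebraic multiplicity 3 (exponent in χ_B), largest block size 3 (exponent in m_B), 1 block (geometric multiplicity). This forces block sizes [3].

Jordan blocks: (-2, 3)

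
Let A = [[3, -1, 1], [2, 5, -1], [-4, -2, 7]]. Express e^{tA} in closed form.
e^{tA} = [[(-t^2 - 2*t + 1)*e^{5*t}, -t*e^{5*t}, t*(t + 2)*e^{5*t}/2], [2*t*e^{5*t}, e^{5*t}, -t*e^{5*t}], [2*t*(-t - 2)*e^{5*t}, -2*t*e^{5*t}, (t^2 + 2*t + 1)*e^{5*t}]]

A has Jordan form J = [[5, 1, 0], [0, 5, 1], [0, 0, 5]] with A = PJP^{-1}, so e^{tA} = P e^{tJ} P^{-1}.

For a Jordan block J_k(λ), e^{tJ_k(λ)} = e^{λt} · (I + tN + t^2 N^2/2! + ... + t^{k-1} N^{k-1}/(k-1)!) where N is the nilpotent superdiagonal part.

Assembling the blocks and conjugating back gives the entries of e^{tA} as shown above.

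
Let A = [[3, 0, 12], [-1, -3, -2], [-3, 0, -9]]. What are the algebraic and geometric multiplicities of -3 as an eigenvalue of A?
algebraic multiplicity 3, geometric multiplicity 2

The characteristic polynomial is (x + 3)^3, so the factor x + 3 appears with exponent 3: the algebraic multiplicity is 3.

rank(A + 3I) = 1, so the eigenspace has dimension 3 - 1 = 2: the geometric multiplicity is 2.

Since 2 < 3, A is not diagonalizable.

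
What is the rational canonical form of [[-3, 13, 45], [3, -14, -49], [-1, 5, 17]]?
The invariant factors of A (the non-unit diagonal entries of the Smith normal form of xI - A over ℚ[x]) are x^3 + 4x + 2, each dividing the next. The characteristic polynomial is their product, x^3 + 4x + 2.

The rational canonical form is the block-diagonal matrix of companion matrices C(f_i):
R = [[0, 0, -2], [1, 0, -4], [0, 1, 0]].

Note the characteristic polynomial does not split into linear factors over ℚ, so A has no Jordan form over ℚ; the rational canonical form exists over any field.

R = [[0, 0, -2], [1, 0, -4], [0, 1, 0]]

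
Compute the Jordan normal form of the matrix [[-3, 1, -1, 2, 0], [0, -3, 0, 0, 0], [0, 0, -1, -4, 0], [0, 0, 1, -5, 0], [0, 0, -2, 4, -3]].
J = [[-3, 1, 0, 0, 0], [0, -3, 0, 0, 0], [0, 0, -3, 1, 0], [0, 0, 0, -3, 0], [0, 0, 0, 0, -3]]

The characteristic polynomial is det(xI - A) = (x + 3)^5, so the eigenvalues are -3 (algebraic multiplicity 5).

For λ = -3: rank(A + 3I) = 2, rank((A + 3I)^2) = 0. The eigenspace has dimension 5 - 2 = 3, so there are 3 Jordan blocks; the rank sequence gives block sizes [2, 2, 1].

Assembling the blocks gives the Jordan form J above.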